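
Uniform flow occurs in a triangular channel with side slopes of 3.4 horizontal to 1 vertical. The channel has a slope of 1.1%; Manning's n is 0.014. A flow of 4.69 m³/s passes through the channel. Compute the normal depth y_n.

Manning's equation rearranged: A R^(2/3) = nQ / (1·√S) = 0.014 × 4.69 / (√0.011) = 0.626.
Trying y = 0.55 m: A R^(2/3) = 0.4231 — short.
Trying y = 0.723 m: A R^(2/3) = 0.8773 — over.
Trying y = 0.637 m: A R^(2/3) = 0.6259 — close enough.

y_n = 0.637 m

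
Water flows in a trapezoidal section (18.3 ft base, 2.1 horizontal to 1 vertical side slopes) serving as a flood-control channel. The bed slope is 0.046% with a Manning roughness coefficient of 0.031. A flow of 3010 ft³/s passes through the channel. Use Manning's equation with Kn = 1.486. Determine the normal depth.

Manning's equation rearranged: A R^(2/3) = nQ / (1.486·√S) = 0.031 × 3010 / (1.486 × √0.00046) = 2928.
Trying y = 12.8 ft: A R^(2/3) = 2202 — short.
Trying y = 16.1 ft: A R^(2/3) = 3631 — over.
Trying y = 14.6 ft: A R^(2/3) = 2928 — close enough.

y_n = 14.6 ft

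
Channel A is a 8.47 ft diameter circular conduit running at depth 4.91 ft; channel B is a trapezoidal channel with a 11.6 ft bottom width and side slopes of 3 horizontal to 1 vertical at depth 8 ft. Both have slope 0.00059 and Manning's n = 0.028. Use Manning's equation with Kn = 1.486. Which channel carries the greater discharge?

Channel A: For a circular section of diameter D = 8.47 ft at depth y = 4.91 ft, the central angle is θ = 2 arccos(1 − 2y/D) = 3.462 rad. Then A = (D²/8)(θ − sin θ) = 33.87 ft² and P = Dθ/2 = 14.66 ft. Hydraulic radius R = A/P = 33.87/14.66 = 2.31 ft. Q_A = (1.486/0.028)·33.87·2.31^(2/3)·√0.00059 = 76.29 ft³/s.
Channel B: With bottom width b = 11.6 ft and side slope z = 3: A = (b + zy)y = (11.6 + 3×8)×8 = 284.8 ft²; P = b + 2y√(1+z²) = 11.6 + 2×8×3.162 = 62.2 ft. Hydraulic radius R = A/P = 284.8/62.2 = 4.579 ft. Q_B = (1.486/0.028)·284.8·4.579^(2/3)·√0.00059 = 1012 ft³/s.
Q_A = 76.29 ft³/s vs Q_B = 1012 ft³/s, so channel B carries more.

channel B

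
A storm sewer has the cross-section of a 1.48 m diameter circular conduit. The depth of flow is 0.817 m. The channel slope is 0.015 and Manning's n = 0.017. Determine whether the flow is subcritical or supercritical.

supercritical

For a circular section of diameter D = 1.48 m at depth y = 0.817 m, the central angle is θ = 2 arccos(1 − 2y/D) = 3.35 rad. Then A = (D²/8)(θ − sin θ) = 0.9739 m² and P = Dθ/2 = 2.479 m.
Hydraulic radius R = A/P = 0.9739/2.479 = 0.3929 m.
V = (1/n) R^(2/3) √S = (1/0.017) × 0.3929^(2/3) × √0.015 = 3.864 m/s. Hydraulic depth D_h = A/T = 0.9739/1.472 = 0.6616 m.
Froude number Fr = V/√(g·D_h) = 3.864/√(9.81×0.6616) = 1.52, which is greater than 1, so the flow is supercritical.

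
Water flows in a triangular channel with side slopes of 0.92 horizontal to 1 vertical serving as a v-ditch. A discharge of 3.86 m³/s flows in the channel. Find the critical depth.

At critical depth, Q² T / (g A³) = 1, i.e. A³/T = Q²/g = 3.86²/9.81 = 1.519.
At y = 1.09 m: A³/T = 0.6511 — too small.
At y = 1.53 m: A³/T = 3.548 — too large.
At y = 1.29 m: A³/T = 1.512 — close enough.

y_c = 1.29 m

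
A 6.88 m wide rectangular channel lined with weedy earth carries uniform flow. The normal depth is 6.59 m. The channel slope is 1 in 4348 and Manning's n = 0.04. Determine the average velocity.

V = 0.653 m/s

Flow area A = b·y = 6.88 × 6.59 = 45.34 m². Wetted perimeter P = b + 2y = 6.88 + 2×6.59 = 20.06 m.
Hydraulic radius R = A/P = 45.34/20.06 = 2.26 m.
From Manning's equation, V = (1/n) R^(2/3) S^(1/2) = (1/0.04) × 2.26^(2/3) × 0.00023^(1/2) = 0.653 m/s.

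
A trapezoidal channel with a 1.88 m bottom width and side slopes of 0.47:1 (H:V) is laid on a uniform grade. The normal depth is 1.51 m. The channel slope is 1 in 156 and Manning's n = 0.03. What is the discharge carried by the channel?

Q = 8.61 m³/s

With bottom width b = 1.88 m and side slope z = 0.47: A = (b + zy)y = (1.88 + 0.47×1.51)×1.51 = 3.91 m²; P = b + 2y√(1+z²) = 1.88 + 2×1.51×1.105 = 5.217 m.
Hydraulic radius R = A/P = 3.91/5.217 = 0.7496 m.
Manning's equation: Q = (1/n) A R^(2/3) S^(1/2) = (1/0.03) × 3.91 × 0.7496^(2/3) × 0.00641^(1/2) = 8.61 m³/s.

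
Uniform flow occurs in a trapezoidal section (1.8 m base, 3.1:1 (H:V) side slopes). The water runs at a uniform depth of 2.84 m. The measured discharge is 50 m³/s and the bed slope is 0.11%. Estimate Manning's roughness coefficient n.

n = 0.026

With bottom width b = 1.8 m and side slope z = 3.1: A = (b + zy)y = (1.8 + 3.1×2.84)×2.84 = 30.12 m²; P = b + 2y√(1+z²) = 1.8 + 2×2.84×3.257 = 20.3 m.
Hydraulic radius R = A/P = 30.12/20.3 = 1.483 m.
Rearranging Manning's equation: n = (1/Q) A R^(2/3) S^(1/2) = (1/50) × 30.12 × 1.483^(2/3) × √0.0011 = 0.026.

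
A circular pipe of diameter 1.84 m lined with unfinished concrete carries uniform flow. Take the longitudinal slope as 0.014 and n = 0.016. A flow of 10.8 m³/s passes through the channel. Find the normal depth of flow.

Manning's equation rearranged: A R^(2/3) = nQ / (1·√S) = 0.016 × 10.8 / (√0.014) = 1.46.
At y = 1.52 m: A R^(2/3) = 1.596 — high.
At y = 1.39 m: A R^(2/3) = 1.457 — ≈ 1.46.

y_n = 1.39 m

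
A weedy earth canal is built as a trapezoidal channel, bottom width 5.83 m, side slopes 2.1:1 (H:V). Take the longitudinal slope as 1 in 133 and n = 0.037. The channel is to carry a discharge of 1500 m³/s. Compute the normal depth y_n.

Manning's equation rearranged: A R^(2/3) = nQ / (1·√S) = 0.037 × 1500 / (√0.007519) = 640.1.
Try y = 8.09 m: A R^(2/3) = 484.2 — low.
Try y = 11.1 m: A R^(2/3) = 1023 — high.
Try y = 9.11 m: A R^(2/3) = 639.6 — close enough.

y_n = 9.11 m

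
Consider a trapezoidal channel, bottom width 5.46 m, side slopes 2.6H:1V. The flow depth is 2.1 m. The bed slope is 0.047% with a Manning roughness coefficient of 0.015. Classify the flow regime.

subcritical

With bottom width b = 5.46 m and side slope z = 2.6: A = (b + zy)y = (5.46 + 2.6×2.1)×2.1 = 22.93 m²; P = b + 2y√(1+z²) = 5.46 + 2×2.1×2.786 = 17.16 m.
Hydraulic radius R = A/P = 22.93/17.16 = 1.336 m.
V = (1/n) R^(2/3) √S = (1/0.015) × 1.336^(2/3) × √0.00047 = 1.754 m/s. Hydraulic depth D_h = A/T = 22.93/16.38 = 1.4 m.
Froude number Fr = V/√(g·D_h) = 1.754/√(9.81×1.4) = 0.473, which is less than 1, so the flow is subcritical.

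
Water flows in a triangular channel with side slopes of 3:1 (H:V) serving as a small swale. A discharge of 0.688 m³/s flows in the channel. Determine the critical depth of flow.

y_c = 0.404 m

At critical depth, Q² T / (g A³) = 1, i.e. A³/T = Q²/g = 0.688²/9.81 = 0.04825.
At y = 0.324 m: A³/T = 0.01607 — low.
At y = 0.504 m: A³/T = 0.1463 — high.
At y = 0.404 m: A³/T = 0.04843 — matches.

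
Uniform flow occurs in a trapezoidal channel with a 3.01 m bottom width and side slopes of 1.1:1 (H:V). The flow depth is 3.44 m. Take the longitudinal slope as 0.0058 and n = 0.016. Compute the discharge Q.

Q = 163 m³/s

With bottom width b = 3.01 m and side slope z = 1.1: A = (b + zy)y = (3.01 + 1.1×3.44)×3.44 = 23.37 m²; P = b + 2y√(1+z²) = 3.01 + 2×3.44×1.487 = 13.24 m.
Hydraulic radius R = A/P = 23.37/13.24 = 1.765 m.
Manning's equation: Q = (1/n) A R^(2/3) S^(1/2) = (1/0.016) × 23.37 × 1.765^(2/3) × 0.0058^(1/2) = 163 m³/s.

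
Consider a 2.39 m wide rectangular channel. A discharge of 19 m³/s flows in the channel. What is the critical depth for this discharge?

For a rectangular channel, critical depth y_c = (q²/g)^(1/3) where q = Q/b = 19/2.39 = 7.95 m²/s.
So y_c = (7.95²/9.81)^(1/3) = 1.86 m.

y_c = 1.86 m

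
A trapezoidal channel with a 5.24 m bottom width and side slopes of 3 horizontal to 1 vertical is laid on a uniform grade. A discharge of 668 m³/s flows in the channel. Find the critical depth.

At critical depth, Q² T / (g A³) = 1, i.e. A³/T = Q²/g = 668²/9.81 = 45490.
Try y = 4.18 m: A³/T = 13540 — too small.
Try y = 6.85 m: A³/T = 119000 — too large.
Try y = 5.52 m: A³/T = 45430 — close enough.

y_c = 5.52 m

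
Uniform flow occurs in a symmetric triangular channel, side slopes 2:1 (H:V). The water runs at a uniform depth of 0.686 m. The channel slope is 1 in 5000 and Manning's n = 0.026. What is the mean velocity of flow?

V = 0.247 m/s

For a triangular section with side slope z = 2: A = zy² = 2×0.686² = 0.9412 m²; P = 2y√(1+z²) = 2×0.686×2.236 = 3.068 m.
Hydraulic radius R = A/P = 0.9412/3.068 = 0.3068 m.
From Manning's equation, V = (1/n) R^(2/3) S^(1/2) = (1/0.026) × 0.3068^(2/3) × 0.0002^(1/2) = 0.247 m/s.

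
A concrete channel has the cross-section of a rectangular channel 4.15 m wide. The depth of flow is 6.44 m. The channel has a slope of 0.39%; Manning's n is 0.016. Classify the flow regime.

Flow area A = b·y = 4.15 × 6.44 = 26.73 m². Wetted perimeter P = b + 2y = 4.15 + 2×6.44 = 17.03 m.
Hydraulic radius R = A/P = 26.73/17.03 = 1.569 m.
V = (1/n) R^(2/3) √S = (1/0.016) × 1.569^(2/3) × √0.0039 = 5.271 m/s. Hydraulic depth D_h = A/T = 26.73/4.15 = 6.44 m.
Froude number Fr = V/√(g·D_h) = 5.271/√(9.81×6.44) = 0.663, which is less than 1, so the flow is subcritical.

subcritical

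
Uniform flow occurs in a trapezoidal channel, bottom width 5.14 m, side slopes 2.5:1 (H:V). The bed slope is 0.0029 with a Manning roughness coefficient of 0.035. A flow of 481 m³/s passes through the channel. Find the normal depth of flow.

y_n = 6.45 m

Manning's equation rearranged: A R^(2/3) = nQ / (1·√S) = 0.035 × 481 / (√0.0029) = 312.6.
Try y = 7.11 m: A R^(2/3) = 393.4 — too large.
Try y = 5.34 m: A R^(2/3) = 201.4 — too small.
Try y = 6.45 m: A R^(2/3) = 312.5 — ≈ 312.6.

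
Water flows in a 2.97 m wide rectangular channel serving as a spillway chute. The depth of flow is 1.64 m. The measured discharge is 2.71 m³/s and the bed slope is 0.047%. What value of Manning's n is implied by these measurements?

n = 0.033

Flow area A = b·y = 2.97 × 1.64 = 4.871 m². Wetted perimeter P = b + 2y = 2.97 + 2×1.64 = 6.25 m.
Hydraulic radius R = A/P = 4.871/6.25 = 0.7793 m.
Rearranging Manning's equation: n = (1/Q) A R^(2/3) S^(1/2) = (1/2.71) × 4.871 × 0.7793^(2/3) × √0.00047 = 0.033.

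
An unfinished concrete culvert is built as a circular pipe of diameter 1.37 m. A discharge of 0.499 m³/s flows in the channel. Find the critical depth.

y_c = 0.363 m

At critical depth, Q² T / (g A³) = 1, i.e. A³/T = Q²/g = 0.499²/9.81 = 0.02538.
At y = 0.311 m: A³/T = 0.01385 — short.
At y = 0.445 m: A³/T = 0.05575 — over.
At y = 0.363 m: A³/T = 0.0253 — matches.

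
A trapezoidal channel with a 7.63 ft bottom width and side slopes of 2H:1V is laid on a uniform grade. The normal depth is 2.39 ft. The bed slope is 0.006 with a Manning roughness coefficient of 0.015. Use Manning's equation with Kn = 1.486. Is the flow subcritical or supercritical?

supercritical

With bottom width b = 7.63 ft and side slope z = 2: A = (b + zy)y = (7.63 + 2×2.39)×2.39 = 29.66 ft²; P = b + 2y√(1+z²) = 7.63 + 2×2.39×2.236 = 18.32 ft.
Hydraulic radius R = A/P = 29.66/18.32 = 1.619 ft.
V = (1.486/n) R^(2/3) √S = (1.486/0.015) × 1.619^(2/3) × √0.006 = 10.58 ft/s. Hydraulic depth D_h = A/T = 29.66/17.19 = 1.725 ft.
Froude number Fr = V/√(g·D_h) = 10.58/√(32.2×1.725) = 1.42, which is greater than 1, so the flow is supercritical.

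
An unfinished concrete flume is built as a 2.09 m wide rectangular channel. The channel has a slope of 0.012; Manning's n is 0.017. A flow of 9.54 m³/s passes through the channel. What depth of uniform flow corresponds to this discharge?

y_n = 1.08 m

Manning's equation rearranged: A R^(2/3) = nQ / (1·√S) = 0.017 × 9.54 / (√0.012) = 1.48.
Trying y = 1.29 m: A R^(2/3) = 1.869 — too large.
Trying y = 0.94 m: A R^(2/3) = 1.229 — too small.
Trying y = 1.08 m: A R^(2/3) = 1.48 — matches.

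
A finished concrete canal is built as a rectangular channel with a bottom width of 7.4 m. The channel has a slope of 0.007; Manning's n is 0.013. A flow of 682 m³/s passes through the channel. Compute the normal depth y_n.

Manning's equation rearranged: A R^(2/3) = nQ / (1·√S) = 0.013 × 682 / (√0.007) = 106.
At y = 9.7 m: A R^(2/3) = 138.4 — over.
At y = 5.58 m: A R^(2/3) = 70.37 — short.
At y = 7.76 m: A R^(2/3) = 105.9 — matches.

y_n = 7.76 m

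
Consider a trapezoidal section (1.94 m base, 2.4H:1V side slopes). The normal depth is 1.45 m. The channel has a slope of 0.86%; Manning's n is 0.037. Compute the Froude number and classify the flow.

With bottom width b = 1.94 m and side slope z = 2.4: A = (b + zy)y = (1.94 + 2.4×1.45)×1.45 = 7.859 m²; P = b + 2y√(1+z²) = 1.94 + 2×1.45×2.6 = 9.48 m.
Hydraulic radius R = A/P = 7.859/9.48 = 0.829 m.
V = (1/n) R^(2/3) √S = (1/0.037) × 0.829^(2/3) × √0.0086 = 2.212 m/s. Hydraulic depth D_h = A/T = 7.859/8.9 = 0.883 m.
Froude number Fr = V/√(g·D_h) = 2.212/√(9.81×0.883) = 0.752, which is less than 1, so the flow is subcritical.

subcritical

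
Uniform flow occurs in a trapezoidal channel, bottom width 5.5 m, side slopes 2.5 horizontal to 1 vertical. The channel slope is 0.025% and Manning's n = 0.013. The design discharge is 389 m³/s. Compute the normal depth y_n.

y_n = 6.45 m

Manning's equation rearranged: A R^(2/3) = nQ / (1·√S) = 0.013 × 389 / (√0.00025) = 319.8.
Trying y = 7.97 m: A R^(2/3) = 526.2 — high.
Trying y = 6.45 m: A R^(2/3) = 319.5 — ≈ 319.8.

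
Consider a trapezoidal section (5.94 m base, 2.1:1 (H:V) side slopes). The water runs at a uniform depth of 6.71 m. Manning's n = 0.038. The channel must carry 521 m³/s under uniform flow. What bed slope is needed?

With bottom width b = 5.94 m and side slope z = 2.1: A = (b + zy)y = (5.94 + 2.1×6.71)×6.71 = 134.4 m²; P = b + 2y√(1+z²) = 5.94 + 2×6.71×2.326 = 37.15 m.
Hydraulic radius R = A/P = 134.4/37.15 = 3.618 m.
From Manning's equation, S = [nQ / (1 A R^(2/3))]² = [0.038 × 521 / (1 × 134.4 × 3.618^(2/3))]² = 0.00391.

S = 0.00391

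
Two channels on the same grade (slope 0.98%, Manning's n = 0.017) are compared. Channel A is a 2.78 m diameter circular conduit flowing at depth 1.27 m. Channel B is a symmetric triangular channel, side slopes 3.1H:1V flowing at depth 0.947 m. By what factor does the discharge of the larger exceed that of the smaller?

Channel A: For a circular section of diameter D = 2.78 m at depth y = 1.27 m, the central angle is θ = 2 arccos(1 − 2y/D) = 2.969 rad. Then A = (D²/8)(θ − sin θ) = 2.702 m² and P = Dθ/2 = 4.127 m. Hydraulic radius R = A/P = 2.702/4.127 = 0.6547 m. Q_A = (1/0.017)·2.702·0.6547^(2/3)·√0.0098 = 11.86 m³/s.
Channel B: For a triangular section with side slope z = 3.1: A = zy² = 3.1×0.947² = 2.78 m²; P = 2y√(1+z²) = 2×0.947×3.257 = 6.169 m. Hydraulic radius R = A/P = 2.78/6.169 = 0.4506 m. Q_B = (1/0.017)·2.78·0.4506^(2/3)·√0.0098 = 9.516 m³/s.
The larger discharge is 11.86 m³/s and the smaller is 9.516 m³/s; the ratio is 1.25.

1.25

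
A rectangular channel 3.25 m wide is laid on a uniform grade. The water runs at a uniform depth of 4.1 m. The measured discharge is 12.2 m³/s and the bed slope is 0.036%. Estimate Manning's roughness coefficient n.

n = 0.0229

Flow area A = b·y = 3.25 × 4.1 = 13.32 m². Wetted perimeter P = b + 2y = 3.25 + 2×4.1 = 11.45 m.
Hydraulic radius R = A/P = 13.32/11.45 = 1.164 m.
Rearranging Manning's equation: n = (1/Q) A R^(2/3) S^(1/2) = (1/12.2) × 13.32 × 1.164^(2/3) × √0.00036 = 0.0229.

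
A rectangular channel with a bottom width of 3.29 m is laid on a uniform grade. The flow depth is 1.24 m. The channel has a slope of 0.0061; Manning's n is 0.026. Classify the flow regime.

Flow area A = b·y = 3.29 × 1.24 = 4.08 m². Wetted perimeter P = b + 2y = 3.29 + 2×1.24 = 5.77 m.
Hydraulic radius R = A/P = 4.08/5.77 = 0.707 m.
V = (1/n) R^(2/3) √S = (1/0.026) × 0.707^(2/3) × √0.0061 = 2.384 m/s. Hydraulic depth D_h = A/T = 4.08/3.29 = 1.24 m.
Froude number Fr = V/√(g·D_h) = 2.384/√(9.81×1.24) = 0.684, which is less than 1, so the flow is subcritical.

subcritical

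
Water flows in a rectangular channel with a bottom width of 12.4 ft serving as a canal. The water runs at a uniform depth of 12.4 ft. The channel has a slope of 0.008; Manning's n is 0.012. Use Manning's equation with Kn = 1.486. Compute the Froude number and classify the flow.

supercritical

Flow area A = b·y = 12.4 × 12.4 = 153.8 ft². Wetted perimeter P = b + 2y = 12.4 + 2×12.4 = 37.2 ft.
Hydraulic radius R = A/P = 153.8/37.2 = 4.133 ft.
V = (1.486/n) R^(2/3) √S = (1.486/0.012) × 4.133^(2/3) × √0.008 = 28.53 ft/s. Hydraulic depth D_h = A/T = 153.8/12.4 = 12.4 ft.
Froude number Fr = V/√(g·D_h) = 28.53/√(32.2×12.4) = 1.43, which is greater than 1, so the flow is supercritical.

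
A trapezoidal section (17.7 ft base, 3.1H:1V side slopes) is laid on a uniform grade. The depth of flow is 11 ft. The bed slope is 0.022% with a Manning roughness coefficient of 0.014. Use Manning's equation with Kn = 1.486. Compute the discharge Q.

With bottom width b = 17.7 ft and side slope z = 3.1: A = (b + zy)y = (17.7 + 3.1×11)×11 = 569.8 ft²; P = b + 2y√(1+z²) = 17.7 + 2×11×3.257 = 89.36 ft.
Hydraulic radius R = A/P = 569.8/89.36 = 6.376 ft.
Manning's equation: Q = (1.486/n) A R^(2/3) S^(1/2) = (1.486/0.014) × 569.8 × 6.376^(2/3) × 0.00022^(1/2) = 3080 ft³/s.

Q = 3080 ft³/s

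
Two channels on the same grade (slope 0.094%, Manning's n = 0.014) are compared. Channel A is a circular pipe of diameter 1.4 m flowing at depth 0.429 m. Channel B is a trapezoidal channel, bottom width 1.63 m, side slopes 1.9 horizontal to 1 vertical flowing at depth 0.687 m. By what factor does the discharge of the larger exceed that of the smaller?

Channel A: For a circular section of diameter D = 1.4 m at depth y = 0.429 m, the central angle is θ = 2 arccos(1 − 2y/D) = 2.347 rad. Then A = (D²/8)(θ − sin θ) = 0.4 m² and P = Dθ/2 = 1.643 m. Hydraulic radius R = A/P = 0.4/1.643 = 0.2435 m. Q_A = (1/0.014)·0.4·0.2435^(2/3)·√0.00094 = 0.3416 m³/s.
Channel B: With bottom width b = 1.63 m and side slope z = 1.9: A = (b + zy)y = (1.63 + 1.9×0.687)×0.687 = 2.017 m²; P = b + 2y√(1+z²) = 1.63 + 2×0.687×2.147 = 4.58 m. Hydraulic radius R = A/P = 2.017/4.58 = 0.4403 m. Q_B = (1/0.014)·2.017·0.4403^(2/3)·√0.00094 = 2.556 m³/s.
The larger discharge is 2.556 m³/s and the smaller is 0.3416 m³/s; the ratio is 7.48.

7.48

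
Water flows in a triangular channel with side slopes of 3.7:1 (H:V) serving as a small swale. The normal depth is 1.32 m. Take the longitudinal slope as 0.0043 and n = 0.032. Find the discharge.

For a triangular section with side slope z = 3.7: A = zy² = 3.7×1.32² = 6.447 m²; P = 2y√(1+z²) = 2×1.32×3.833 = 10.12 m.
Hydraulic radius R = A/P = 6.447/10.12 = 0.6371 m.
Manning's equation: Q = (1/n) A R^(2/3) S^(1/2) = (1/0.032) × 6.447 × 0.6371^(2/3) × 0.0043^(1/2) = 9.78 m³/s.

Q = 9.78 m³/s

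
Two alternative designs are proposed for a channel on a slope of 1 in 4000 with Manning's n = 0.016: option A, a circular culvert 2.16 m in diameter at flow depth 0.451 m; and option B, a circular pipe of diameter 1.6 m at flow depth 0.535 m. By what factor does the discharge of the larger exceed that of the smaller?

Channel A: For a circular section of diameter D = 2.16 m at depth y = 0.451 m, the central angle is θ = 2 arccos(1 − 2y/D) = 1.898 rad. Then A = (D²/8)(θ − sin θ) = 0.5548 m² and P = Dθ/2 = 2.05 m. Hydraulic radius R = A/P = 0.5548/2.05 = 0.2706 m. Q_A = (1/0.016)·0.5548·0.2706^(2/3)·√0.00025 = 0.2294 m³/s.
Channel B: For a circular section of diameter D = 1.6 m at depth y = 0.535 m, the central angle is θ = 2 arccos(1 − 2y/D) = 2.466 rad. Then A = (D²/8)(θ − sin θ) = 0.5892 m² and P = Dθ/2 = 1.973 m. Hydraulic radius R = A/P = 0.5892/1.973 = 0.2986 m. Q_B = (1/0.016)·0.5892·0.2986^(2/3)·√0.00025 = 0.2601 m³/s.
The larger discharge is 0.2601 m³/s and the smaller is 0.2294 m³/s; the ratio is 1.13.

1.13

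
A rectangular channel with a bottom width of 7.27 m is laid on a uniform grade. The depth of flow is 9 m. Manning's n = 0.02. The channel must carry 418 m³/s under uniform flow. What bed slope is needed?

S = 0.00459

Flow area A = b·y = 7.27 × 9 = 65.43 m². Wetted perimeter P = b + 2y = 7.27 + 2×9 = 25.27 m.
Hydraulic radius R = A/P = 65.43/25.27 = 2.589 m.
From Manning's equation, S = [nQ / (1 A R^(2/3))]² = [0.02 × 418 / (1 × 65.43 × 2.589^(2/3))]² = 0.00459.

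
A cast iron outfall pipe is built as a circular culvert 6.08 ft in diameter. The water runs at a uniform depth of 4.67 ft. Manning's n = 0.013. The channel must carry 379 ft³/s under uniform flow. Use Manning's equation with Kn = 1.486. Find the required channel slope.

S = 0.0085

For a circular section of diameter D = 6.08 ft at depth y = 4.67 ft, the central angle is θ = 2 arccos(1 − 2y/D) = 4.273 rad. Then A = (D²/8)(θ − sin θ) = 23.93 ft² and P = Dθ/2 = 12.99 ft.
Hydraulic radius R = A/P = 23.93/12.99 = 1.842 ft.
From Manning's equation, S = [nQ / (1.486 A R^(2/3))]² = [0.013 × 379 / (1.486 × 23.93 × 1.842^(2/3))]² = 0.0085.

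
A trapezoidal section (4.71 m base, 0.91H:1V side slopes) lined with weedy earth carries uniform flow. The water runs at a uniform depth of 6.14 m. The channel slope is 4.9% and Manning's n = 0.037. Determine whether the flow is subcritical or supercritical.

supercritical

With bottom width b = 4.71 m and side slope z = 0.91: A = (b + zy)y = (4.71 + 0.91×6.14)×6.14 = 63.23 m²; P = b + 2y√(1+z²) = 4.71 + 2×6.14×1.352 = 21.31 m.
Hydraulic radius R = A/P = 63.23/21.31 = 2.966 m.
V = (1/n) R^(2/3) √S = (1/0.037) × 2.966^(2/3) × √0.049 = 12.35 m/s. Hydraulic depth D_h = A/T = 63.23/15.88 = 3.98 m.
Froude number Fr = V/√(g·D_h) = 12.35/√(9.81×3.98) = 1.98, which is greater than 1, so the flow is supercritical.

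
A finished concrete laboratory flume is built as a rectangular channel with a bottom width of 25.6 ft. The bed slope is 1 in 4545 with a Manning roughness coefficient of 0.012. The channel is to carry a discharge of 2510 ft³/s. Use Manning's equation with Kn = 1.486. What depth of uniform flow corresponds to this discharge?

Manning's equation rearranged: A R^(2/3) = nQ / (1.486·√S) = 0.012 × 2510 / (1.486 × √0.00022) = 1366.
Trying y = 16.6 ft: A R^(2/3) = 1589 — over.
Trying y = 11.6 ft: A R^(2/3) = 989.8 — short.
Trying y = 14.8 ft: A R^(2/3) = 1368 — matches.

y_n = 14.8 ft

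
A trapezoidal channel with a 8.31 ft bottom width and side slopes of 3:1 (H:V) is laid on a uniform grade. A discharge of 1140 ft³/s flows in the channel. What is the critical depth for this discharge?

y_c = 4.97 ft

At critical depth, Q² T / (g A³) = 1, i.e. A³/T = Q²/g = 1140²/32.2 = 40360.
At y = 3.52 ft: A³/T = 9958 — too small.
At y = 4.97 ft: A³/T = 40310 — matches.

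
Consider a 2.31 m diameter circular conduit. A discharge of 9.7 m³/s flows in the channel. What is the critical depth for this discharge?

y_c = 1.45 m

At critical depth, Q² T / (g A³) = 1, i.e. A³/T = Q²/g = 9.7²/9.81 = 9.591.
At y = 1.2 m: A³/T = 4.609 — short.
At y = 1.45 m: A³/T = 9.511 — matches.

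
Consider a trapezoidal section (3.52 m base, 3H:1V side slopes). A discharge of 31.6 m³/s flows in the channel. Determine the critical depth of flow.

At critical depth, Q² T / (g A³) = 1, i.e. A³/T = Q²/g = 31.6²/9.81 = 101.8.
Try y = 1.02 m: A³/T = 31.36 — short.
Try y = 1.39 m: A³/T = 103 — close enough.

y_c = 1.39 m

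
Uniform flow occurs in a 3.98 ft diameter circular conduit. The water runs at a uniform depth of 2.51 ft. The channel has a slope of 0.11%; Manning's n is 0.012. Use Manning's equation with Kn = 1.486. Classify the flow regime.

subcritical

For a circular section of diameter D = 3.98 ft at depth y = 2.51 ft, the central angle is θ = 2 arccos(1 − 2y/D) = 3.67 rad. Then A = (D²/8)(θ − sin θ) = 8.266 ft² and P = Dθ/2 = 7.304 ft.
Hydraulic radius R = A/P = 8.266/7.304 = 1.132 ft.
V = (1.486/n) R^(2/3) √S = (1.486/0.012) × 1.132^(2/3) × √0.0011 = 4.46 ft/s. Hydraulic depth D_h = A/T = 8.266/3.842 = 2.152 ft.
Froude number Fr = V/√(g·D_h) = 4.46/√(32.2×2.152) = 0.536, which is less than 1, so the flow is subcritical.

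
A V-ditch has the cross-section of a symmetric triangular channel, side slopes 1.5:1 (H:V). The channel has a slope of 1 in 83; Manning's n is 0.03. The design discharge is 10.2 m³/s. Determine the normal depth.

y_n = 1.57 m

Manning's equation rearranged: A R^(2/3) = nQ / (1·√S) = 0.03 × 10.2 / (√0.01205) = 2.788.
Try y = 1.99 m: A R^(2/3) = 5.237 — high.
Try y = 1.18 m: A R^(2/3) = 1.3 — low.
Try y = 1.57 m: A R^(2/3) = 2.783 — ≈ 2.788.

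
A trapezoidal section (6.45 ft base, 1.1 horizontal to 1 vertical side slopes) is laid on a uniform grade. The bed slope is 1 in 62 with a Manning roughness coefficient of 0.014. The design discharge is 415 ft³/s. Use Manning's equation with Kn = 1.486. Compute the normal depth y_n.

Manning's equation rearranged: A R^(2/3) = nQ / (1.486·√S) = 0.014 × 415 / (1.486 × √0.01613) = 30.79.
Trying y = 1.67 ft: A R^(2/3) = 15.73 — low.
Trying y = 2.7 ft: A R^(2/3) = 37.03 — high.
Trying y = 2.44 ft: A R^(2/3) = 30.82 — close enough.

y_n = 2.44 ft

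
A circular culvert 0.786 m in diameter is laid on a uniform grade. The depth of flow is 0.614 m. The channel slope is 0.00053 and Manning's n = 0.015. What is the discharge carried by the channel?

For a circular section of diameter D = 0.786 m at depth y = 0.614 m, the central angle is θ = 2 arccos(1 − 2y/D) = 4.336 rad. Then A = (D²/8)(θ − sin θ) = 0.4067 m² and P = Dθ/2 = 1.704 m.
Hydraulic radius R = A/P = 0.4067/1.704 = 0.2386 m.
Manning's equation: Q = (1/n) A R^(2/3) S^(1/2) = (1/0.015) × 0.4067 × 0.2386^(2/3) × 0.00053^(1/2) = 0.24 m³/s.

Q = 0.24 m³/s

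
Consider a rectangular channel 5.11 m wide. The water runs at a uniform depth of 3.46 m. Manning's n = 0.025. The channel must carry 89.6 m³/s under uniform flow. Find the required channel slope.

S = 0.00961

Flow area A = b·y = 5.11 × 3.46 = 17.68 m². Wetted perimeter P = b + 2y = 5.11 + 2×3.46 = 12.03 m.
Hydraulic radius R = A/P = 17.68/12.03 = 1.47 m.
From Manning's equation, S = [nQ / (1 A R^(2/3))]² = [0.025 × 89.6 / (1 × 17.68 × 1.47^(2/3))]² = 0.00961.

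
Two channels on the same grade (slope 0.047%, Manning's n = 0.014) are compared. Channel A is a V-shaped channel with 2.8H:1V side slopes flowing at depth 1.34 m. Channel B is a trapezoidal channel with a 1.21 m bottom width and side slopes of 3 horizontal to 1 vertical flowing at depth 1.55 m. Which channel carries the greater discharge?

Channel A: For a triangular section with side slope z = 2.8: A = zy² = 2.8×1.34² = 5.028 m²; P = 2y√(1+z²) = 2×1.34×2.973 = 7.968 m. Hydraulic radius R = A/P = 5.028/7.968 = 0.631 m. Q_A = (1/0.014)·5.028·0.631^(2/3)·√0.00047 = 5.727 m³/s.
Channel B: With bottom width b = 1.21 m and side slope z = 3: A = (b + zy)y = (1.21 + 3×1.55)×1.55 = 9.083 m²; P = b + 2y√(1+z²) = 1.21 + 2×1.55×3.162 = 11.01 m. Hydraulic radius R = A/P = 9.083/11.01 = 0.8247 m. Q_B = (1/0.014)·9.083·0.8247^(2/3)·√0.00047 = 12.37 m³/s.
Q_A = 5.727 m³/s vs Q_B = 12.37 m³/s, so channel B carries more.

channel B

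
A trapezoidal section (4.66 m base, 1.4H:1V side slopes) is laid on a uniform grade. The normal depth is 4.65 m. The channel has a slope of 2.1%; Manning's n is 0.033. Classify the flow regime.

With bottom width b = 4.66 m and side slope z = 1.4: A = (b + zy)y = (4.66 + 1.4×4.65)×4.65 = 51.94 m²; P = b + 2y√(1+z²) = 4.66 + 2×4.65×1.72 = 20.66 m.
Hydraulic radius R = A/P = 51.94/20.66 = 2.514 m.
V = (1/n) R^(2/3) √S = (1/0.033) × 2.514^(2/3) × √0.021 = 8.119 m/s. Hydraulic depth D_h = A/T = 51.94/17.68 = 2.938 m.
Froude number Fr = V/√(g·D_h) = 8.119/√(9.81×2.938) = 1.51, which is greater than 1, so the flow is supercritical.

supercritical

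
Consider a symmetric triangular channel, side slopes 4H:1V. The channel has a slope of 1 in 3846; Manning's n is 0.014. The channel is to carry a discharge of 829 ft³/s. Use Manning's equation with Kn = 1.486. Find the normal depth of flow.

y_n = 7.24 ft

Manning's equation rearranged: A R^(2/3) = nQ / (1.486·√S) = 0.014 × 829 / (1.486 × √0.00026) = 484.4.
Try y = 6.14 ft: A R^(2/3) = 312.2 — short.
Try y = 9.16 ft: A R^(2/3) = 907.1 — over.
Try y = 7.24 ft: A R^(2/3) = 484.4 — matches.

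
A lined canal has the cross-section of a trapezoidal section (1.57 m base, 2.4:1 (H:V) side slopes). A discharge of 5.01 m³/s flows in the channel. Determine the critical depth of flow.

y_c = 0.713 m

At critical depth, Q² T / (g A³) = 1, i.e. A³/T = Q²/g = 5.01²/9.81 = 2.559.
At y = 0.634 m: A³/T = 1.632 — short.
At y = 0.841 m: A³/T = 4.902 — over.
At y = 0.713 m: A³/T = 2.565 — matches.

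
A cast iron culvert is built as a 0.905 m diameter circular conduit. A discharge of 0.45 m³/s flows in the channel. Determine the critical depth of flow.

At critical depth, Q² T / (g A³) = 1, i.e. A³/T = Q²/g = 0.45²/9.81 = 0.02064.
Trying y = 0.445 m: A³/T = 0.03449 — high.
Trying y = 0.328 m: A³/T = 0.0107 — low.
Trying y = 0.389 m: A³/T = 0.02062 — matches.

y_c = 0.389 m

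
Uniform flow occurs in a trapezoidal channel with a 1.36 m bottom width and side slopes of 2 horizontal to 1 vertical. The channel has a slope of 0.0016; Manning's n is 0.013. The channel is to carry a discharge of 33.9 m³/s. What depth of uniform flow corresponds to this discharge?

Manning's equation rearranged: A R^(2/3) = nQ / (1·√S) = 0.013 × 33.9 / (√0.0016) = 11.02.
Trying y = 1.53 m: A R^(2/3) = 5.946 — short.
Trying y = 2.33 m: A R^(2/3) = 15.76 — over.
Trying y = 2 m: A R^(2/3) = 11.01 — close enough.

y_n = 2 m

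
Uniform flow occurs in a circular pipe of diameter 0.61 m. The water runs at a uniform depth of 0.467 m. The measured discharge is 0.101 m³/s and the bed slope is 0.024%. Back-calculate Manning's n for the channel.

For a circular section of diameter D = 0.61 m at depth y = 0.467 m, the central angle is θ = 2 arccos(1 − 2y/D) = 4.262 rad. Then A = (D²/8)(θ − sin θ) = 0.2401 m² and P = Dθ/2 = 1.3 m.
Hydraulic radius R = A/P = 0.2401/1.3 = 0.1847 m.
Rearranging Manning's equation: n = (1/Q) A R^(2/3) S^(1/2) = (1/0.101) × 0.2401 × 0.1847^(2/3) × √0.00024 = 0.0119.

n = 0.0119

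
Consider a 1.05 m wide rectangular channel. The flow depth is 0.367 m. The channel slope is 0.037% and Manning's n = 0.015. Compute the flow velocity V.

V = 0.462 m/s

Flow area A = b·y = 1.05 × 0.367 = 0.3854 m². Wetted perimeter P = b + 2y = 1.05 + 2×0.367 = 1.784 m.
Hydraulic radius R = A/P = 0.3854/1.784 = 0.216 m.
From Manning's equation, V = (1/n) R^(2/3) S^(1/2) = (1/0.015) × 0.216^(2/3) × 0.00037^(1/2) = 0.462 m/s.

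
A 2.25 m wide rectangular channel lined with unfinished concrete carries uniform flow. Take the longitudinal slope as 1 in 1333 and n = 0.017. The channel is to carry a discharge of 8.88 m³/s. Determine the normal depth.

Manning's equation rearranged: A R^(2/3) = nQ / (1·√S) = 0.017 × 8.88 / (√0.0007502) = 5.512.
Trying y = 3.25 m: A R^(2/3) = 6.488 — high.
Trying y = 2.54 m: A R^(2/3) = 4.841 — low.
Trying y = 2.83 m: A R^(2/3) = 5.51 — close enough.

y_n = 2.83 m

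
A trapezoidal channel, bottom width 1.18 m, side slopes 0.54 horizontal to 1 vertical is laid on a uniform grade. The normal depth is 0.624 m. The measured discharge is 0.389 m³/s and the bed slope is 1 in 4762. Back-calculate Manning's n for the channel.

n = 0.018

With bottom width b = 1.18 m and side slope z = 0.54: A = (b + zy)y = (1.18 + 0.54×0.624)×0.624 = 0.9466 m²; P = b + 2y√(1+z²) = 1.18 + 2×0.624×1.136 = 2.598 m.
Hydraulic radius R = A/P = 0.9466/2.598 = 0.3643 m.
Rearranging Manning's equation: n = (1/Q) A R^(2/3) S^(1/2) = (1/0.389) × 0.9466 × 0.3643^(2/3) × √0.00021 = 0.018.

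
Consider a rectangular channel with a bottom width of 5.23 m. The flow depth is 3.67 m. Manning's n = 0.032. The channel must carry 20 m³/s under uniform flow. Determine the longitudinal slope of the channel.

Flow area A = b·y = 5.23 × 3.67 = 19.19 m². Wetted perimeter P = b + 2y = 5.23 + 2×3.67 = 12.57 m.
Hydraulic radius R = A/P = 19.19/12.57 = 1.527 m.
From Manning's equation, S = [nQ / (1 A R^(2/3))]² = [0.032 × 20 / (1 × 19.19 × 1.527^(2/3))]² = 0.000632.

S = 0.000632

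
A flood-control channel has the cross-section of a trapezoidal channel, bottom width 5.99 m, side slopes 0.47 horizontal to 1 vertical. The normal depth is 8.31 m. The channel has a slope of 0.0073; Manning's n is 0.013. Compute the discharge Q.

Q = 1220 m³/s

With bottom width b = 5.99 m and side slope z = 0.47: A = (b + zy)y = (5.99 + 0.47×8.31)×8.31 = 82.23 m²; P = b + 2y√(1+z²) = 5.99 + 2×8.31×1.105 = 24.35 m.
Hydraulic radius R = A/P = 82.23/24.35 = 3.377 m.
Manning's equation: Q = (1/n) A R^(2/3) S^(1/2) = (1/0.013) × 82.23 × 3.377^(2/3) × 0.0073^(1/2) = 1220 m³/s.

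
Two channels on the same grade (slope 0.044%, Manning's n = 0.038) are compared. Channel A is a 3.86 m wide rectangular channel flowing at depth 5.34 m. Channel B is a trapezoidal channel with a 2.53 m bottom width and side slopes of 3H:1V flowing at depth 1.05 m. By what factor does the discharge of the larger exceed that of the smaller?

5.81

Channel A: Flow area A = b·y = 3.86 × 5.34 = 20.61 m². Wetted perimeter P = b + 2y = 3.86 + 2×5.34 = 14.54 m. Hydraulic radius R = A/P = 20.61/14.54 = 1.418 m. Q_A = (1/0.038)·20.61·1.418^(2/3)·√0.00044 = 14.36 m³/s.
Channel B: With bottom width b = 2.53 m and side slope z = 3: A = (b + zy)y = (2.53 + 3×1.05)×1.05 = 5.964 m²; P = b + 2y√(1+z²) = 2.53 + 2×1.05×3.162 = 9.171 m. Hydraulic radius R = A/P = 5.964/9.171 = 0.6503 m. Q_B = (1/0.038)·5.964·0.6503^(2/3)·√0.00044 = 2.471 m³/s.
The larger discharge is 14.36 m³/s and the smaller is 2.471 m³/s; the ratio is 5.81.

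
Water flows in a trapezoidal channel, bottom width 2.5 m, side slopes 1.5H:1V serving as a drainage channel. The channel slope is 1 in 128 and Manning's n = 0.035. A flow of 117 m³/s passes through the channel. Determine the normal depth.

y_n = 3.73 m

Manning's equation rearranged: A R^(2/3) = nQ / (1·√S) = 0.035 × 117 / (√0.007812) = 46.33.
Try y = 4.38 m: A R^(2/3) = 66.62 — over.
Try y = 2.55 m: A R^(2/3) = 19.98 — short.
Try y = 3.73 m: A R^(2/3) = 46.21 — close enough.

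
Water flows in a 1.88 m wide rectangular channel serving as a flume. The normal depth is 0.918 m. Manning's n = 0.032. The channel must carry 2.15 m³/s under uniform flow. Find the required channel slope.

S = 0.00442

Flow area A = b·y = 1.88 × 0.918 = 1.726 m². Wetted perimeter P = b + 2y = 1.88 + 2×0.918 = 3.716 m.
Hydraulic radius R = A/P = 1.726/3.716 = 0.4644 m.
From Manning's equation, S = [nQ / (1 A R^(2/3))]² = [0.032 × 2.15 / (1 × 1.726 × 0.4644^(2/3))]² = 0.00442.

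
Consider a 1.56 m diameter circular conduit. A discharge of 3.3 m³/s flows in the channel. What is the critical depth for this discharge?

At critical depth, Q² T / (g A³) = 1, i.e. A³/T = Q²/g = 3.3²/9.81 = 1.11.
At y = 0.677 m: A³/T = 0.3255 — low.
At y = 1.17 m: A³/T = 2.691 — high.
At y = 0.933 m: A³/T = 1.109 — ≈ 1.11.

y_c = 0.933 m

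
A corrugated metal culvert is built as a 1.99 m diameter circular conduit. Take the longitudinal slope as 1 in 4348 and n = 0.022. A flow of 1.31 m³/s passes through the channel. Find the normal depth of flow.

Manning's equation rearranged: A R^(2/3) = nQ / (1·√S) = 0.022 × 1.31 / (√0.00023) = 1.9.
Trying y = 1.85 m: A R^(2/3) = 2.1 — high.
Trying y = 1.25 m: A R^(2/3) = 1.406 — low.
Trying y = 1.58 m: A R^(2/3) = 1.895 — close enough.

y_n = 1.58 m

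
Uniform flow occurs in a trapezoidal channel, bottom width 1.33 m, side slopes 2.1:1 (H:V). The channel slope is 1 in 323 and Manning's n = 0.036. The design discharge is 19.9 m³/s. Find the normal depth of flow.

Manning's equation rearranged: A R^(2/3) = nQ / (1·√S) = 0.036 × 19.9 / (√0.003096) = 12.88.
At y = 1.89 m: A R^(2/3) = 9.944 — short.
At y = 2.11 m: A R^(2/3) = 12.88 — matches.

y_n = 2.11 m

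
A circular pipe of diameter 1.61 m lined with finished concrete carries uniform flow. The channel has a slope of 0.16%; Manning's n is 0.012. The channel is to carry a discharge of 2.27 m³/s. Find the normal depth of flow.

Manning's equation rearranged: A R^(2/3) = nQ / (1·√S) = 0.012 × 2.27 / (√0.0016) = 0.681.
At y = 0.718 m: A R^(2/3) = 0.455 — low.
At y = 0.986 m: A R^(2/3) = 0.7692 — high.
At y = 0.912 m: A R^(2/3) = 0.6816 — ≈ 0.681.

y_n = 0.912 m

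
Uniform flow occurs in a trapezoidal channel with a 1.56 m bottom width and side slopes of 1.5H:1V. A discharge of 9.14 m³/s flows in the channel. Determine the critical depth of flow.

y_c = 1.08 m

At critical depth, Q² T / (g A³) = 1, i.e. A³/T = Q²/g = 9.14²/9.81 = 8.516.
Try y = 0.75 m: A³/T = 2.143 — low.
Try y = 1.36 m: A³/T = 20.81 — high.
Try y = 1.08 m: A³/T = 8.439 — ≈ 8.516.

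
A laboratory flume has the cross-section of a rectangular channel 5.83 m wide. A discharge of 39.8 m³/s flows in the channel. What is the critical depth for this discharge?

For a rectangular channel, critical depth y_c = (q²/g)^(1/3) where q = Q/b = 39.8/5.83 = 6.827 m²/s.
So y_c = (6.827²/9.81)^(1/3) = 1.68 m.

y_c = 1.68 m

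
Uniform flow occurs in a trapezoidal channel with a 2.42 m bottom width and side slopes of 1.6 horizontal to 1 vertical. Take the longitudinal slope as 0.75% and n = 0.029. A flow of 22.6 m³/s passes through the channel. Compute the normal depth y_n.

Manning's equation rearranged: A R^(2/3) = nQ / (1·√S) = 0.029 × 22.6 / (√0.0075) = 7.568.
At y = 2 m: A R^(2/3) = 12.18 — high.
At y = 1.12 m: A R^(2/3) = 3.754 — low.
At y = 1.59 m: A R^(2/3) = 7.56 — close enough.

y_n = 1.59 m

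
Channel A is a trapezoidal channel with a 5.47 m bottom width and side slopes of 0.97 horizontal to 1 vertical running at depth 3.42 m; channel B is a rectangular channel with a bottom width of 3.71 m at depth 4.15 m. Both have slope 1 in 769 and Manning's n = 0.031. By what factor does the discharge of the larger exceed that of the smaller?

2.63

Channel A: With bottom width b = 5.47 m and side slope z = 0.97: A = (b + zy)y = (5.47 + 0.97×3.42)×3.42 = 30.05 m²; P = b + 2y√(1+z²) = 5.47 + 2×3.42×1.393 = 15 m. Hydraulic radius R = A/P = 30.05/15 = 2.004 m. Q_A = (1/0.031)·30.05·2.004^(2/3)·√0.0013 = 55.56 m³/s.
Channel B: Flow area A = b·y = 3.71 × 4.15 = 15.4 m². Wetted perimeter P = b + 2y = 3.71 + 2×4.15 = 12.01 m. Hydraulic radius R = A/P = 15.4/12.01 = 1.282 m. Q_B = (1/0.031)·15.4·1.282^(2/3)·√0.0013 = 21.14 m³/s.
The larger discharge is 55.56 m³/s and the smaller is 21.14 m³/s; the ratio is 2.63.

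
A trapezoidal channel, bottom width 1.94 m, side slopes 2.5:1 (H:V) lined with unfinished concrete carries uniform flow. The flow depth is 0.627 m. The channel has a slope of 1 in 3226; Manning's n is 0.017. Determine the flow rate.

With bottom width b = 1.94 m and side slope z = 2.5: A = (b + zy)y = (1.94 + 2.5×0.627)×0.627 = 2.199 m²; P = b + 2y√(1+z²) = 1.94 + 2×0.627×2.693 = 5.316 m.
Hydraulic radius R = A/P = 2.199/5.316 = 0.4137 m.
Manning's equation: Q = (1/n) A R^(2/3) S^(1/2) = (1/0.017) × 2.199 × 0.4137^(2/3) × 0.00031^(1/2) = 1.26 m³/s.

Q = 1.26 m³/s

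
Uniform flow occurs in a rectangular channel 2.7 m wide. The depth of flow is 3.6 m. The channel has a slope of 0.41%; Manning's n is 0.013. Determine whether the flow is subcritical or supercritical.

Flow area A = b·y = 2.7 × 3.6 = 9.72 m². Wetted perimeter P = b + 2y = 2.7 + 2×3.6 = 9.9 m.
Hydraulic radius R = A/P = 9.72/9.9 = 0.9818 m.
V = (1/n) R^(2/3) √S = (1/0.013) × 0.9818^(2/3) × √0.0041 = 4.866 m/s. Hydraulic depth D_h = A/T = 9.72/2.7 = 3.6 m.
Froude number Fr = V/√(g·D_h) = 4.866/√(9.81×3.6) = 0.819, which is less than 1, so the flow is subcritical.

subcritical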